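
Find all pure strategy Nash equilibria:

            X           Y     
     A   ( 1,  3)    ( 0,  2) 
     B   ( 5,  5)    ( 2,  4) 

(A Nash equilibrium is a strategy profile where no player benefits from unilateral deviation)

Nash equilibrium: (B, X)

Work:
Best responses:
  P1 vs X: payoffs [1, 5] → best response B (payoff 5)
  P1 vs Y: payoffs [0, 2] → best response B (payoff 2)
  P2 vs A: payoffs [3, 2] → best response X (payoff 3)
  P2 vs B: payoffs [5, 4] → best response X (payoff 5)
Mutual best responses: (B,X) → Nash equilibria.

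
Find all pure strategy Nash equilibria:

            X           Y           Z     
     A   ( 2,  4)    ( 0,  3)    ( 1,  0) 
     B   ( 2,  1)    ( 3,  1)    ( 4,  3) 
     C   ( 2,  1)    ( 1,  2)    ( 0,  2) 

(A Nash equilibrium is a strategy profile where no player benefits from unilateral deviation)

Nash equilibrium: (A, X), (B, Z)

Work:
Best responses:
  P1 vs X: payoffs [2, 2, 2] → best response A/B/C (payoff 2)
  P1 vs Y: payoffs [0, 3, 1] → best response B (payoff 3)
  P1 vs Z: payoffs [1, 4, 0] → best response B (payoff 4)
  P2 vs A: payoffs [4, 3, 0] → best response X (payoff 4)
  P2 vs B: payoffs [1, 1, 3] → best response Z (payoff 3)
  P2 vs C: payoffs [1, 2, 2] → best response Y/Z (payoff 2)
Mutual best responses: (A,X), (B,Z) → Nash equilibria.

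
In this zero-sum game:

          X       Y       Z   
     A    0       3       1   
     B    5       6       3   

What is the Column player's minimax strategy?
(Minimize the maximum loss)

Column should play Z, value = 3

Work:
Column player minimizes Row's maximum payoff:
Column X: max payoff to Row = 5
Column Y: max payoff to Row = 6
Column Z: max payoff to Row = 3
Minimum is 3, achieved by column Z.
Minimax strategy: Z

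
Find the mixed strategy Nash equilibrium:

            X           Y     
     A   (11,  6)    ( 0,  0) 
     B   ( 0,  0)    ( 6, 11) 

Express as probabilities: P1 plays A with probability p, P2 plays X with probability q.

p = 0.6471, q = 0.3529

Work:
Find probabilities that make opponent indifferent:
P2 chooses q to make P1 indifferent between A and B
P1 chooses p to make P2 indifferent between X and Y
Mixed NE: P1 plays (A: 0.6471, B: 0.3529), P2 plays (X: 0.3529, Y: 0.6471)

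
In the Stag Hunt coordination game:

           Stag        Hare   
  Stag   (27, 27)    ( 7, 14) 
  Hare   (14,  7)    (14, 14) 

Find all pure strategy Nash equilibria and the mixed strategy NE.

Pure NE: (Stag, Stag) and (Hare, Hare); Mixed NE: p = 0.35, q = 0.35

Work:
Check pure NE:
(Stag, Stag): (27, 27) - no unilateral deviation beneficial
(Hare, Hare): (14, 14) - no unilateral deviation beneficial
Mixed NE: P1 plays Stag with p = 0.35, P2 plays Stag with q = 0.35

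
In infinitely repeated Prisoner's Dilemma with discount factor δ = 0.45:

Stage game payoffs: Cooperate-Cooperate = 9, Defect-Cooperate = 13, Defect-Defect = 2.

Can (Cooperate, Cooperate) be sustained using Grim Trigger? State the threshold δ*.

δ* = 0.3636; since δ = 0.45 ≥ 0.3636, cooperation can be sustained

Work:
For Grim Trigger:
Cooperate forever: 9/(1-δ)
Defect then punished: 13 + 2·δ/(1-δ)
Need: 9/(1-δ) ≥ 13 + 2·δ/(1-δ)
Solving: δ ≥ (T-R)/(T-P) = (13-9)/(13-2) = 0.3636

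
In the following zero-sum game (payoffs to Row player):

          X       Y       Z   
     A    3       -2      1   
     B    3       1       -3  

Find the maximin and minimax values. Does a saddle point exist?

Maximin = -2, Minimax = 1, Saddle: False

Work:
Row minimums: [-2, -3] → maximin = -2
Column maximums: [3, 1, 1] → minimax = 1
No saddle point (maximin ≠ minimax). Mixed strategy needed.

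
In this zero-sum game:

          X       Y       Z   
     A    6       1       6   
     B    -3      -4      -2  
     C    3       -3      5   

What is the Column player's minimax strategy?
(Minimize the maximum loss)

Column should play Y, value = 1

Work:
Column player minimizes Row's maximum payoff:
Column X: max payoff to Row = 6
Column Y: max payoff to Row = 1
Column Z: max payoff to Row = 6
Minimum is 1, achieved by column Y.
Minimax strategy: Y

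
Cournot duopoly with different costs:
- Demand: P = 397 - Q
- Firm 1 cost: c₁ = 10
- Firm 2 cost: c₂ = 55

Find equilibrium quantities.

q₁* = 144.0, q₂* = 99.0

Work:
Reaction: q₁ = (397 - 10 - q₂)/2
Reaction: q₂ = (397 - 55 - q₁)/2
Solve simultaneously:
q₁* = (397 - 2×10 + 55)/3 = 144.0
q₂* = (397 - 2×55 + 10)/3 = 99.0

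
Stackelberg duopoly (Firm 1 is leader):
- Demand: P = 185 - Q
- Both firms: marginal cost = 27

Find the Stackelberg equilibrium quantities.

q₁* (leader) = 79.0, q₂* (follower) = 39.5

Work:
Follower's reaction: q₂ = (a - c - q₁)/2
Leader substitutes: π₁ = q₁·(a - q₁ - (a-c-q₁)/2 - c)
FOC: q₁* = (185 - 27)/2 = 79.00
Then: q₂* = (185 - 27 - 79.0)/2 = 39.50
Leader has first-mover advantage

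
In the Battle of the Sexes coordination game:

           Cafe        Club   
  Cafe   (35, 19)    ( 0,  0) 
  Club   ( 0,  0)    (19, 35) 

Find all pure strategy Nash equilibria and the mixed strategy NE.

Pure NE: (Cafe, Cafe) and (Club, Club); Mixed NE: p = 0.6481, q = 0.3519

Work:
Check pure NE:
(Cafe, Cafe): (35, 19) - no unilateral deviation beneficial
(Club, Club): (19, 35) - no unilateral deviation beneficial
Mixed NE: P1 plays Cafe with p = 0.6481, P2 plays Cafe with q = 0.3519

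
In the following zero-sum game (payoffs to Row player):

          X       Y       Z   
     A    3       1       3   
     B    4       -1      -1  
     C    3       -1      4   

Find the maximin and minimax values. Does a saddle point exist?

Maximin = 1, Minimax = 1, Saddle: True

Work:
Row minimums: [1, -1, -1] → maximin = 1
Column maximums: [4, 1, 4] → minimax = 1
Saddle point exists! Game value = 1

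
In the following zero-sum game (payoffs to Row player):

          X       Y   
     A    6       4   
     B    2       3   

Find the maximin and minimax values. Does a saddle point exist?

Maximin = 4, Minimax = 4, Saddle: True

Work:
Row minimums: [4, 2] → maximin = 4
Column maximums: [6, 4] → minimax = 4
Saddle point exists! Game value = 4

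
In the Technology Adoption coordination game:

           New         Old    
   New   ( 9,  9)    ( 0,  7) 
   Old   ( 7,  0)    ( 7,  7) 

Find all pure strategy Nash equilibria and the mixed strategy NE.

Pure NE: (New, New) and (Old, Old); Mixed NE: p = 0.7778, q = 0.7778

Work:
Check pure NE:
(New, New): (9, 9) - no unilateral deviation beneficial
(Old, Old): (7, 7) - no unilateral deviation beneficial
Mixed NE: P1 plays New with p = 0.7778, P2 plays New with q = 0.7778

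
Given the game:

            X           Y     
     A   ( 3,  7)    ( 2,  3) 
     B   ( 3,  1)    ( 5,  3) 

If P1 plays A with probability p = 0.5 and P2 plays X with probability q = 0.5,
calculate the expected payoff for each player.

E[P1] = 3.25, E[P2] = 3.5

Work:
E[P1] = p·q·π₁(A,X) + p·(1-q)·π₁(A,Y) + (1-p)·q·π₁(B,X) + (1-p)·(1-q)·π₁(B,Y)
= 0.5·0.5·3 + 0.5·0.5·2 + 0.5·0.5·3 + 0.5·0.5·5
= 3.25

E[P2] = 3.5 (similar calculation)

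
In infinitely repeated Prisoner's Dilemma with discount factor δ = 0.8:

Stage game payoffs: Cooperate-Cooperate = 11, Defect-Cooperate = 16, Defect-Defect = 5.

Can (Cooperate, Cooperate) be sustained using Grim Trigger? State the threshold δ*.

δ* = 0.4545; since δ = 0.8 ≥ 0.4545, cooperation can be sustained

Work:
For Grim Trigger:
Cooperate forever: 11/(1-δ)
Defect then punished: 16 + 5·δ/(1-δ)
Need: 11/(1-δ) ≥ 16 + 5·δ/(1-δ)
Solving: δ ≥ (T-R)/(T-P) = (16-11)/(16-5) = 0.4545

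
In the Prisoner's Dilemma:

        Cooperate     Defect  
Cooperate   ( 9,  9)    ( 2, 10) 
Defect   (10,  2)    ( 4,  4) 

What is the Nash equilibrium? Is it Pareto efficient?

(Defect, Defect) is NE; not Pareto efficient

Work:
Defect dominates Cooperate for both players:
If P2 cooperates: Defect (10) > Cooperate (9)
If P2 defects: Defect (4) > Cooperate (2)
NE: (Defect, Defect) with payoff (4, 4)
But (Cooperate, Cooperate) = (9, 9) Pareto dominates (4, 4)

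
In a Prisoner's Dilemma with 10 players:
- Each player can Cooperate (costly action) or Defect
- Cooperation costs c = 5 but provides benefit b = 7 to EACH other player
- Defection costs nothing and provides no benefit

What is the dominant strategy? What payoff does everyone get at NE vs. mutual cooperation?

Dominant: Defect; NE payoff = 0; Coop payoff = 58

Work:
Defect dominates (saves cost c = 5, benefit to others is external)
NE: All defect → everyone gets 0
If all cooperate: each receives (9)×7 - 5 = 58
Social dilemma: 58 > 0 but NE gives 0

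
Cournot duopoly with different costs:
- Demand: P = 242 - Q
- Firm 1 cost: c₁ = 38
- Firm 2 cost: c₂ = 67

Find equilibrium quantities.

q₁* = 77.67, q₂* = 48.67

Work:
Reaction: q₁ = (242 - 38 - q₂)/2
Reaction: q₂ = (242 - 67 - q₁)/2
Solve simultaneously:
q₁* = (242 - 2×38 + 67)/3 = 77.67
q₂* = (242 - 2×67 + 38)/3 = 48.67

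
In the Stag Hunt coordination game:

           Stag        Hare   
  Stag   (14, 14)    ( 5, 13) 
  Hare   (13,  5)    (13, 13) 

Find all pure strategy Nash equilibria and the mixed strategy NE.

Pure NE: (Stag, Stag) and (Hare, Hare); Mixed NE: p = 0.8889, q = 0.8889

Work:
Check pure NE:
(Stag, Stag): (14, 14) - no unilateral deviation beneficial
(Hare, Hare): (13, 13) - no unilateral deviation beneficial
Mixed NE: P1 plays Stag with p = 0.8889, P2 plays Stag with q = 0.8889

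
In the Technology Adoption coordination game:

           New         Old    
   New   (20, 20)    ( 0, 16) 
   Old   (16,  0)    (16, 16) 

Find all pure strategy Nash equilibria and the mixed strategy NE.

Pure NE: (New, New) and (Old, Old); Mixed NE: p = 0.8, q = 0.8

Work:
Check pure NE:
(New, New): (20, 20) - no unilateral deviation beneficial
(Old, Old): (16, 16) - no unilateral deviation beneficial
Mixed NE: P1 plays New with p = 0.8, P2 plays New with q = 0.8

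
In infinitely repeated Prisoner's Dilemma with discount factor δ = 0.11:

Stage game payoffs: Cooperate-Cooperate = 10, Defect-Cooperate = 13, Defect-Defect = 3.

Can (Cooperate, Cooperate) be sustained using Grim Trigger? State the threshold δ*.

δ* = 0.3; since δ = 0.11 < 0.3, cooperation cannot be sustained

Work:
For Grim Trigger:
Cooperate forever: 10/(1-δ)
Defect then punished: 13 + 3·δ/(1-δ)
Need: 10/(1-δ) ≥ 13 + 3·δ/(1-δ)
Solving: δ ≥ (T-R)/(T-P) = (13-10)/(13-3) = 0.3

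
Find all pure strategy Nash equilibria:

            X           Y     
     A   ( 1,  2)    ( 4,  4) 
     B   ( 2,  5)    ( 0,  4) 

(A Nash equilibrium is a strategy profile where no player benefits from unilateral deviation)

Nash equilibrium: (A, Y), (B, X)

Work:
Best responses:
  P1 vs X: payoffs [1, 2] → best response B (payoff 2)
  P1 vs Y: payoffs [4, 0] → best response A (payoff 4)
  P2 vs A: payoffs [2, 4] → best response Y (payoff 4)
  P2 vs B: payoffs [5, 4] → best response X (payoff 5)
Mutual best responses: (A,Y), (B,X) → Nash equilibria.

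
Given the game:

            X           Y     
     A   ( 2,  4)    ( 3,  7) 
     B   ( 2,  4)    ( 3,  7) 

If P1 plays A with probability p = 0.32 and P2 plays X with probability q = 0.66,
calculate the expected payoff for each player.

E[P1] = 2.34, E[P2] = 5.02

Work:
E[P1] = p·q·π₁(A,X) + p·(1-q)·π₁(A,Y) + (1-p)·q·π₁(B,X) + (1-p)·(1-q)·π₁(B,Y)
= 0.32·0.66·2 + 0.32·0.34·3 + 0.68·0.66·2 + 0.68·0.34·3
= 2.34

E[P2] = 5.02 (similar calculation)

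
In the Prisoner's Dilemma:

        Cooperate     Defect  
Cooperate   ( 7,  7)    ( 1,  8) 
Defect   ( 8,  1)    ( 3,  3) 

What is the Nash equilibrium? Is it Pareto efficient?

(Defect, Defect) is NE; not Pareto efficient

Work:
Defect dominates Cooperate for both players:
If P2 cooperates: Defect (8) > Cooperate (7)
If P2 defects: Defect (3) > Cooperate (1)
NE: (Defect, Defect) with payoff (3, 3)
But (Cooperate, Cooperate) = (7, 7) Pareto dominates (3, 3)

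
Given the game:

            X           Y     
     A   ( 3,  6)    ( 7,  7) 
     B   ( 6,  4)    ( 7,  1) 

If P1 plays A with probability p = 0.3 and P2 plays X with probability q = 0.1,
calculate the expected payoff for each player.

E[P1] = 6.81, E[P2] = 2.98

Work:
E[P1] = p·q·π₁(A,X) + p·(1-q)·π₁(A,Y) + (1-p)·q·π₁(B,X) + (1-p)·(1-q)·π₁(B,Y)
= 0.3·0.1·3 + 0.3·0.9·7 + 0.7·0.1·6 + 0.7·0.9·7
= 6.81

E[P2] = 2.98 (similar calculation)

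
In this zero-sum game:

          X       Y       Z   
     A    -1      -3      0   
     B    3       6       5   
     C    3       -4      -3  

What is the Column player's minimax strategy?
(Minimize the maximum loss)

Column should play X, value = 3

Work:
Column player minimizes Row's maximum payoff:
Column X: max payoff to Row = 3
Column Y: max payoff to Row = 6
Column Z: max payoff to Row = 5
Minimum is 3, achieved by column X.
Minimax strategy: X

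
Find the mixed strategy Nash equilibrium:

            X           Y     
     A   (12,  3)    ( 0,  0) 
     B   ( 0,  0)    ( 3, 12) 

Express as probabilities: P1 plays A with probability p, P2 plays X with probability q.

p = 0.8, q = 0.2

Work:
Find probabilities that make opponent indifferent:
P2 chooses q to make P1 indifferent between A and B
P1 chooses p to make P2 indifferent between X and Y
Mixed NE: P1 plays (A: 0.8, B: 0.2), P2 plays (X: 0.2, Y: 0.8)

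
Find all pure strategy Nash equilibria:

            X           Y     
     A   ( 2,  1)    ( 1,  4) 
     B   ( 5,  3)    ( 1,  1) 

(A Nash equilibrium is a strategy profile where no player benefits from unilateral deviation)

Nash equilibrium: (A, Y), (B, X)

Work:
Best responses:
  P1 vs X: payoffs [2, 5] → best response B (payoff 5)
  P1 vs Y: payoffs [1, 1] → best response A/B (payoff 1)
  P2 vs A: payoffs [1, 4] → best response Y (payoff 4)
  P2 vs B: payoffs [3, 1] → best response X (payoff 3)
Mutual best responses: (A,Y), (B,X) → Nash equilibria.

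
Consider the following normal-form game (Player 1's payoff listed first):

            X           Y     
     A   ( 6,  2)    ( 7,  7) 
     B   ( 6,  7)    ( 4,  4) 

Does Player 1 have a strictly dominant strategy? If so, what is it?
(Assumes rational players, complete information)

No strictly dominant strategy exists for Player 1

Work:
A strategy strictly dominates another if it gives a strictly higher payoff against every opponent action. Compare each pair of P1's strategies column-by-column:
  A vs B: [6 vs 6, 7 vs 4] → A does not strictly dominate B (column X: 6 ≤ 6)
  B vs A: [6 vs 6, 4 vs 7] → B does not strictly dominate A (column X: 6 ≤ 6)
No single strategy strictly dominates all others → no strictly dominant strategy.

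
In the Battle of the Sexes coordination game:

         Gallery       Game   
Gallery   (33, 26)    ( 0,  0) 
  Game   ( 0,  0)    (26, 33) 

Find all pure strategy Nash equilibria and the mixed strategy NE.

Pure NE: (Gallery, Gallery) and (Game, Game); Mixed NE: p = 0.5593, q = 0.4407

Work:
Check pure NE:
(Gallery, Gallery): (33, 26) - no unilateral deviation beneficial
(Game, Game): (26, 33) - no unilateral deviation beneficial
Mixed NE: P1 plays Gallery with p = 0.5593, P2 plays Gallery with q = 0.4407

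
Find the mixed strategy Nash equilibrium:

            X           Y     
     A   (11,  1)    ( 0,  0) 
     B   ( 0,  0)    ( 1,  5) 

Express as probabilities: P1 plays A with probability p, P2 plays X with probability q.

p = 0.8333, q = 0.0833

Work:
Find probabilities that make opponent indifferent:
P2 chooses q to make P1 indifferent between A and B
P1 chooses p to make P2 indifferent between X and Y
Mixed NE: P1 plays (A: 0.8333, B: 0.1667), P2 plays (X: 0.0833, Y: 0.9167)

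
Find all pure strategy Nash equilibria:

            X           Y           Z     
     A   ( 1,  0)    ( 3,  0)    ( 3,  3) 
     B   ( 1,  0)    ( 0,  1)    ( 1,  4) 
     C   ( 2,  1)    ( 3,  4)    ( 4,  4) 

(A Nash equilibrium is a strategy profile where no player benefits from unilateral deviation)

Nash equilibrium: (C, Y), (C, Z)

Work:
Best responses:
  P1 vs X: payoffs [1, 1, 2] → best response C (payoff 2)
  P1 vs Y: payoffs [3, 0, 3] → best response A/C (payoff 3)
  P1 vs Z: payoffs [3, 1, 4] → best response C (payoff 4)
  P2 vs A: payoffs [0, 0, 3] → best response Z (payoff 3)
  P2 vs B: payoffs [0, 1, 4] → best response Z (payoff 4)
  P2 vs C: payoffs [1, 4, 4] → best response Y/Z (payoff 4)
Mutual best responses: (C,Y), (C,Z) → Nash equilibria.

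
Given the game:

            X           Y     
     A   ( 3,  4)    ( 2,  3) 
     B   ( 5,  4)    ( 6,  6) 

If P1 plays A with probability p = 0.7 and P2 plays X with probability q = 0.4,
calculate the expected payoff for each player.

E[P1] = 3.36, E[P2] = 3.94

Work:
E[P1] = p·q·π₁(A,X) + p·(1-q)·π₁(A,Y) + (1-p)·q·π₁(B,X) + (1-p)·(1-q)·π₁(B,Y)
= 0.7·0.4·3 + 0.7·0.6·2 + 0.3·0.4·5 + 0.3·0.6·6
= 3.36

E[P2] = 3.94 (similar calculation)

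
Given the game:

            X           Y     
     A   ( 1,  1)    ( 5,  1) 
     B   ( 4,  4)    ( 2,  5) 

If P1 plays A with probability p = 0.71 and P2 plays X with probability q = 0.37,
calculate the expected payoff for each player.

E[P1] = 3.2938, E[P2] = 2.0527

Work:
E[P1] = p·q·π₁(A,X) + p·(1-q)·π₁(A,Y) + (1-p)·q·π₁(B,X) + (1-p)·(1-q)·π₁(B,Y)
= 0.71·0.37·1 + 0.71·0.63·5 + 0.29·0.37·4 + 0.29·0.63·2
= 3.2938

E[P2] = 2.0527 (similar calculation)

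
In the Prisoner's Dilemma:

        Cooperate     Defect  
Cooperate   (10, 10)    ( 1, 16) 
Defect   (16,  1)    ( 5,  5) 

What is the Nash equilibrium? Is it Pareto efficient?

(Defect, Defect) is NE; not Pareto efficient

Work:
Defect dominates Cooperate for both players:
If P2 cooperates: Defect (16) > Cooperate (10)
If P2 defects: Defect (5) > Cooperate (1)
NE: (Defect, Defect) with payoff (5, 5)
But (Cooperate, Cooperate) = (10, 10) Pareto dominates (5, 5)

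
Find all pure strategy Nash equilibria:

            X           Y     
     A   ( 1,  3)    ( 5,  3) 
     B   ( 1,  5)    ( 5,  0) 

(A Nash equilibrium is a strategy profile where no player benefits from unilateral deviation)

Nash equilibrium: (A, X), (A, Y), (B, X)

Work:
Best responses:
  P1 vs X: payoffs [1, 1] → best response A/B (payoff 1)
  P1 vs Y: payoffs [5, 5] → best response A/B (payoff 5)
  P2 vs A: payoffs [3, 3] → best response X/Y (payoff 3)
  P2 vs B: payoffs [5, 0] → best response X (payoff 5)
Mutual best responses: (A,X), (A,Y), (B,X) → Nash equilibria.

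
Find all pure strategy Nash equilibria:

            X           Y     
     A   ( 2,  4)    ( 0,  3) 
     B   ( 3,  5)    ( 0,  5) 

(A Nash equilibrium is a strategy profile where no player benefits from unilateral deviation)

Nash equilibrium: (B, X), (B, Y)

Work:
Best responses:
  P1 vs X: payoffs [2, 3] → best response B (payoff 3)
  P1 vs Y: payoffs [0, 0] → best response A/B (payoff 0)
  P2 vs A: payoffs [4, 3] → best response X (payoff 4)
  P2 vs B: payoffs [5, 5] → best response X/Y (payoff 5)
Mutual best responses: (B,X), (B,Y) → Nash equilibria.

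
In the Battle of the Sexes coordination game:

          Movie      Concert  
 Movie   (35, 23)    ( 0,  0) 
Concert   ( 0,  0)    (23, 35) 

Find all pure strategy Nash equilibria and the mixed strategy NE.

Pure NE: (Movie, Movie) and (Concert, Concert); Mixed NE: p = 0.6034, q = 0.3966

Work:
Check pure NE:
(Movie, Movie): (35, 23) - no unilateral deviation beneficial
(Concert, Concert): (23, 35) - no unilateral deviation beneficial
Mixed NE: P1 plays Movie with p = 0.6034, P2 plays Movie with q = 0.3966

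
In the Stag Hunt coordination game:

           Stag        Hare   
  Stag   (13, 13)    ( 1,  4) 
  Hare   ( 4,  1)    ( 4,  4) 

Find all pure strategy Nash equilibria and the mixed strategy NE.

Pure NE: (Stag, Stag) and (Hare, Hare); Mixed NE: p = 0.25, q = 0.25

Work:
Check pure NE:
(Stag, Stag): (13, 13) - no unilateral deviation beneficial
(Hare, Hare): (4, 4) - no unilateral deviation beneficial
Mixed NE: P1 plays Stag with p = 0.25, P2 plays Stag with q = 0.25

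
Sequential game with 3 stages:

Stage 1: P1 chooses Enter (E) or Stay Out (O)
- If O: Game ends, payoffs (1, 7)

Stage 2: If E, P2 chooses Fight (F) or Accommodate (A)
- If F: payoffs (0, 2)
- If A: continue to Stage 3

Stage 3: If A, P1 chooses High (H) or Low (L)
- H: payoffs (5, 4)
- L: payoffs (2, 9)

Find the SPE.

SPE: (E, A, H); Outcome (5, 4)

Work:
Stage 3: P1 chooses H (5 vs 2)
Stage 2: P2: F->2, A->4 (anticipating H). Choose A
Stage 1: P1: O->1, E->5 (anticipating A, H). Choose E
SPE path: E -> A -> H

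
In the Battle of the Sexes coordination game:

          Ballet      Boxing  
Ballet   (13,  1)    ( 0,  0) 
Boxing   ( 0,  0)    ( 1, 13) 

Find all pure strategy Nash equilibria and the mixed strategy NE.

Pure NE: (Ballet, Ballet) and (Boxing, Boxing); Mixed NE: p = 0.9286, q = 0.0714

Work:
Check pure NE:
(Ballet, Ballet): (13, 1) - no unilateral deviation beneficial
(Boxing, Boxing): (1, 13) - no unilateral deviation beneficial
Mixed NE: P1 plays Ballet with p = 0.9286, P2 plays Ballet with q = 0.0714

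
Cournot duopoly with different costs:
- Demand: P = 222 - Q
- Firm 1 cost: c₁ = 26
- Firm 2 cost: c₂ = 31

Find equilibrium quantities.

q₁* = 67.0, q₂* = 62.0

Work:
Reaction: q₁ = (222 - 26 - q₂)/2
Reaction: q₂ = (222 - 31 - q₁)/2
Solve simultaneously:
q₁* = (222 - 2×26 + 31)/3 = 67.0
q₂* = (222 - 2×31 + 26)/3 = 62.0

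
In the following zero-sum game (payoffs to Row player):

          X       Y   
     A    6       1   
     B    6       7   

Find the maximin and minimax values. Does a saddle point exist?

Maximin = 6, Minimax = 6, Saddle: True

Work:
Row minimums: [1, 6] → maximin = 6
Column maximums: [6, 7] → minimax = 6
Saddle point exists! Game value = 6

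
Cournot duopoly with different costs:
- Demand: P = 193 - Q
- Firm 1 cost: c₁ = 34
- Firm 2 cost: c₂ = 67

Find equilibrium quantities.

q₁* = 64.0, q₂* = 31.0

Work:
Reaction: q₁ = (193 - 34 - q₂)/2
Reaction: q₂ = (193 - 67 - q₁)/2
Solve simultaneously:
q₁* = (193 - 2×34 + 67)/3 = 64.0
q₂* = (193 - 2×67 + 34)/3 = 31.0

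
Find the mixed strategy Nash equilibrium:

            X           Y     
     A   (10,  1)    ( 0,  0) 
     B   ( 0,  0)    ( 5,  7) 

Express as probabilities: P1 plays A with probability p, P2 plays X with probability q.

p = 0.875, q = 0.3333

Work:
Find probabilities that make opponent indifferent:
P2 chooses q to make P1 indifferent between A and B
P1 chooses p to make P2 indifferent between X and Y
Mixed NE: P1 plays (A: 0.875, B: 0.125), P2 plays (X: 0.3333, Y: 0.6667)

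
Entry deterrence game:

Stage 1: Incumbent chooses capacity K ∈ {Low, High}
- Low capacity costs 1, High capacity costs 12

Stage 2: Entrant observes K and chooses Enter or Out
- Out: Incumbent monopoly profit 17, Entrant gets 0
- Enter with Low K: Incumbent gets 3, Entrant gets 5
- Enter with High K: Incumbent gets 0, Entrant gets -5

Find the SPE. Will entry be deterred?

SPE: (High, Enter|Low, Out|High); Entry deterred. Incumbent net profit = 5

Work:
After Low K: Entrant enters (5 > 0)
After High K: Entrant stays out (-5 < 0)
Incumbent: Low → 3−1=2, High → 17−12=5
Incumbent chooses High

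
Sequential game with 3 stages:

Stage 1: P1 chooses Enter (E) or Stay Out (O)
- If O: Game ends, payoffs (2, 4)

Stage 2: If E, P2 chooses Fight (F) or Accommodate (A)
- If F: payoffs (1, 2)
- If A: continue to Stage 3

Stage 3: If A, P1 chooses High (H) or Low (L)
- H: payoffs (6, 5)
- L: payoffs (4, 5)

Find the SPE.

SPE: (E, A, H); Outcome (6, 5)

Work:
Stage 3: P1 chooses H (6 vs 4)
Stage 2: P2: F->2, A->5 (anticipating H). Choose A
Stage 1: P1: O->2, E->6 (anticipating A, H). Choose E
SPE path: E -> A -> H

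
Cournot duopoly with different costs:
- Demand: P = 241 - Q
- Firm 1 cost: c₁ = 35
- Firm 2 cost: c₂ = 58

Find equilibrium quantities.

q₁* = 76.33, q₂* = 53.33

Work:
Reaction: q₁ = (241 - 35 - q₂)/2
Reaction: q₂ = (241 - 58 - q₁)/2
Solve simultaneously:
q₁* = (241 - 2×35 + 58)/3 = 76.33
q₂* = (241 - 2×58 + 35)/3 = 53.33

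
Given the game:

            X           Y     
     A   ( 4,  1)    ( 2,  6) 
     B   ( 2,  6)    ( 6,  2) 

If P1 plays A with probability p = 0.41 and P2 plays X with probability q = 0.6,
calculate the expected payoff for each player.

E[P1] = 3.436, E[P2] = 3.826

Work:
E[P1] = p·q·π₁(A,X) + p·(1-q)·π₁(A,Y) + (1-p)·q·π₁(B,X) + (1-p)·(1-q)·π₁(B,Y)
= 0.41·0.6·4 + 0.41·0.4·2 + 0.59·0.6·2 + 0.59·0.4·6
= 3.436

E[P2] = 3.826 (similar calculation)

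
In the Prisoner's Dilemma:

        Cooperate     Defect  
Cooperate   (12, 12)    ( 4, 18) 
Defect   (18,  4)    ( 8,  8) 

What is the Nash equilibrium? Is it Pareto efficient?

(Defect, Defect) is NE; not Pareto efficient

Work:
Defect dominates Cooperate for both players:
If P2 cooperates: Defect (18) > Cooperate (12)
If P2 defects: Defect (8) > Cooperate (4)
NE: (Defect, Defect) with payoff (8, 8)
But (Cooperate, Cooperate) = (12, 12) Pareto dominates (8, 8)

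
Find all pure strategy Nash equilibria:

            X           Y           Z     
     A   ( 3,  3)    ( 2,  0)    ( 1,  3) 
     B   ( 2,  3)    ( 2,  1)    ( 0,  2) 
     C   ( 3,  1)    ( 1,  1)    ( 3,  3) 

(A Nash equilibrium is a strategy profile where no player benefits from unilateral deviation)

Nash equilibrium: (A, X), (C, Z)

Work:
Best responses:
  P1 vs X: payoffs [3, 2, 3] → best response A/C (payoff 3)
  P1 vs Y: payoffs [2, 2, 1] → best response A/B (payoff 2)
  P1 vs Z: payoffs [1, 0, 3] → best response C (payoff 3)
  P2 vs A: payoffs [3, 0, 3] → best response X/Z (payoff 3)
  P2 vs B: payoffs [3, 1, 2] → best response X (payoff 3)
  P2 vs C: payoffs [1, 1, 3] → best response Z (payoff 3)
Mutual best responses: (A,X), (C,Z) → Nash equilibria.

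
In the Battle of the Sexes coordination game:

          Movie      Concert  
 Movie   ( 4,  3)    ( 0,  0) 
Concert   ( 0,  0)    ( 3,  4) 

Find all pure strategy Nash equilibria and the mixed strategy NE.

Pure NE: (Movie, Movie) and (Concert, Concert); Mixed NE: p = 0.5714, q = 0.4286

Work:
Check pure NE:
(Movie, Movie): (4, 3) - no unilateral deviation beneficial
(Concert, Concert): (3, 4) - no unilateral deviation beneficial
Mixed NE: P1 plays Movie with p = 0.5714, P2 plays Movie with q = 0.4286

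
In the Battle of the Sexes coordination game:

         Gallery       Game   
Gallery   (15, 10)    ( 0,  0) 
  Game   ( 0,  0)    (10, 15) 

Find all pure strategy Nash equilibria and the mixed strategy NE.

Pure NE: (Gallery, Gallery) and (Game, Game); Mixed NE: p = 0.6, q = 0.4

Work:
Check pure NE:
(Gallery, Gallery): (15, 10) - no unilateral deviation beneficial
(Game, Game): (10, 15) - no unilateral deviation beneficial
Mixed NE: P1 plays Gallery with p = 0.6, P2 plays Gallery with q = 0.4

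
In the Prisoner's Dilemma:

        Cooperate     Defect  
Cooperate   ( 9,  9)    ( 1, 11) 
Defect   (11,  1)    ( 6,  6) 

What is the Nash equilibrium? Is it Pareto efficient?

(Defect, Defect) is NE; not Pareto efficient

Work:
Defect dominates Cooperate for both players:
If P2 cooperates: Defect (11) > Cooperate (9)
If P2 defects: Defect (6) > Cooperate (1)
NE: (Defect, Defect) with payoff (6, 6)
But (Cooperate, Cooperate) = (9, 9) Pareto dominates (6, 6)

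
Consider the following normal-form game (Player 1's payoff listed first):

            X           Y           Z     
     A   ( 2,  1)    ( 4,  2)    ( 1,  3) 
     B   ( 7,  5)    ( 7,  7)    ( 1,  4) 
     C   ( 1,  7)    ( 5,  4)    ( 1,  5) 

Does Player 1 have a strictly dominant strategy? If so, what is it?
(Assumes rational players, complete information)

No strictly dominant strategy exists for Player 1

Work:
A strategy strictly dominates another if it gives a strictly higher payoff against every opponent action. Compare each pair of P1's strategies column-by-column:
  A vs B: [2 vs 7, 4 vs 7, 1 vs 1] → A does not strictly dominate B (column X: 2 ≤ 7)
  A vs C: [2 vs 1, 4 vs 5, 1 vs 1] → A does not strictly dominate C (column Y: 4 ≤ 5)
  B vs A: [7 vs 2, 7 vs 4, 1 vs 1] → B does not strictly dominate A (column Z: 1 ≤ 1)
  B vs C: [7 vs 1, 7 vs 5, 1 vs 1] → B does not strictly dominate C (column Z: 1 ≤ 1)
  C vs A: [1 vs 2, 5 vs 4, 1 vs 1] → C does not strictly dominate A (column X: 1 ≤ 2)
  C vs B: [1 vs 7, 5 vs 7, 1 vs 1] → C does not strictly dominate B (column X: 1 ≤ 7)
No single strategy strictly dominates all others → no strictly dominant strategy.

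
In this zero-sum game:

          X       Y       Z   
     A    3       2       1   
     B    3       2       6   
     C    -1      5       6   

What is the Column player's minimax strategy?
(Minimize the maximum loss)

Column should play X, value = 3

Work:
Column player minimizes Row's maximum payoff:
Column X: max payoff to Row = 3
Column Y: max payoff to Row = 5
Column Z: max payoff to Row = 6
Minimum is 3, achieved by column X.
Minimax strategy: X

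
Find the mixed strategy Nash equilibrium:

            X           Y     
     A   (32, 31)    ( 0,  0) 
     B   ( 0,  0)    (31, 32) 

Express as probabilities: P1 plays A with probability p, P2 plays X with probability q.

p = 0.5079, q = 0.4921

Work:
Find probabilities that make opponent indifferent:
P2 chooses q to make P1 indifferent between A and B
P1 chooses p to make P2 indifferent between X and Y
Mixed NE: P1 plays (A: 0.5079, B: 0.4921), P2 plays (X: 0.4921, Y: 0.5079)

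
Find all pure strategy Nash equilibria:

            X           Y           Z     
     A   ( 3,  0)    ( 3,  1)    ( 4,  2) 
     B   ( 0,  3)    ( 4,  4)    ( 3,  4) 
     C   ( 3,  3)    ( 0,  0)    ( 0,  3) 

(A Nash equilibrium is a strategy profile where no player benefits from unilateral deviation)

Nash equilibrium: (A, Z), (B, Y), (C, X)

Work:
Best responses:
  P1 vs X: payoffs [3, 0, 3] → best response A/C (payoff 3)
  P1 vs Y: payoffs [3, 4, 0] → best response B (payoff 4)
  P1 vs Z: payoffs [4, 3, 0] → best response A (payoff 4)
  P2 vs A: payoffs [0, 1, 2] → best response Z (payoff 2)
  P2 vs B: payoffs [3, 4, 4] → best response Y/Z (payoff 4)
  P2 vs C: payoffs [3, 0, 3] → best response X/Z (payoff 3)
Mutual best responses: (A,Z), (B,Y), (C,X) → Nash equilibria.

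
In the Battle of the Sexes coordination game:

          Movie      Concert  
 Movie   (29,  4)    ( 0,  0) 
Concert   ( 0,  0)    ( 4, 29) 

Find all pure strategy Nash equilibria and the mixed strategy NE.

Pure NE: (Movie, Movie) and (Concert, Concert); Mixed NE: p = 0.8788, q = 0.1212

Work:
Check pure NE:
(Movie, Movie): (29, 4) - no unilateral deviation beneficial
(Concert, Concert): (4, 29) - no unilateral deviation beneficial
Mixed NE: P1 plays Movie with p = 0.8788, P2 plays Movie with q = 0.1212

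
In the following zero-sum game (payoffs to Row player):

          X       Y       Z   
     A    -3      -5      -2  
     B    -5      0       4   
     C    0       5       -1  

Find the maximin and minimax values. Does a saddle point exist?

Maximin = -1, Minimax = 0, Saddle: False

Work:
Row minimums: [-5, -5, -1] → maximin = -1
Column maximums: [0, 5, 4] → minimax = 0
No saddle point (maximin ≠ minimax). Mixed strategy needed.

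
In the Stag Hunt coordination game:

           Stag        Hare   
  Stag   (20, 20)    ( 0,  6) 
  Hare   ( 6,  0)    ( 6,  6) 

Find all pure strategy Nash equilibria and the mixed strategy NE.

Pure NE: (Stag, Stag) and (Hare, Hare); Mixed NE: p = 0.3, q = 0.3

Work:
Check pure NE:
(Stag, Stag): (20, 20) - no unilateral deviation beneficial
(Hare, Hare): (6, 6) - no unilateral deviation beneficial
Mixed NE: P1 plays Stag with p = 0.3, P2 plays Stag with q = 0.3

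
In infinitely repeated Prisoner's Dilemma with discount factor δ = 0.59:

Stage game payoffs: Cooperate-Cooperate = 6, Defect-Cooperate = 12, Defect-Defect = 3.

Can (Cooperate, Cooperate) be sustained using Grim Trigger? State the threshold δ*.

δ* = 0.6667; since δ = 0.59 < 0.6667, cooperation cannot be sustained

Work:
For Grim Trigger:
Cooperate forever: 6/(1-δ)
Defect then punished: 12 + 3·δ/(1-δ)
Need: 6/(1-δ) ≥ 12 + 3·δ/(1-δ)
Solving: δ ≥ (T-R)/(T-P) = (12-6)/(12-3) = 0.6667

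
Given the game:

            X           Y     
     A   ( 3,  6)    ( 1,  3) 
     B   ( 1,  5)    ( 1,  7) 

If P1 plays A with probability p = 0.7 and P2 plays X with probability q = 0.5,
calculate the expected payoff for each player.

E[P1] = 1.7, E[P2] = 4.95

Work:
E[P1] = p·q·π₁(A,X) + p·(1-q)·π₁(A,Y) + (1-p)·q·π₁(B,X) + (1-p)·(1-q)·π₁(B,Y)
= 0.7·0.5·3 + 0.7·0.5·1 + 0.3·0.5·1 + 0.3·0.5·1
= 1.7

E[P2] = 4.95 (similar calculation)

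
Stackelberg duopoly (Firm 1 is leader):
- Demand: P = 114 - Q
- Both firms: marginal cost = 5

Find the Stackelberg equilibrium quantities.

q₁* (leader) = 54.5, q₂* (follower) = 27.25

Work:
Follower's reaction: q₂ = (a - c - q₁)/2
Leader substitutes: π₁ = q₁·(a - q₁ - (a-c-q₁)/2 - c)
FOC: q₁* = (114 - 5)/2 = 54.50
Then: q₂* = (114 - 5 - 54.5)/2 = 27.25
Leader has first-mover advantage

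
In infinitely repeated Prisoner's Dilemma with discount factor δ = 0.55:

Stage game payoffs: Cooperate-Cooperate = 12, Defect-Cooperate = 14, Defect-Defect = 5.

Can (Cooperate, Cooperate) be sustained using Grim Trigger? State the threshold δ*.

δ* = 0.2222; since δ = 0.55 ≥ 0.2222, cooperation can be sustained

Work:
For Grim Trigger:
Cooperate forever: 12/(1-δ)
Defect then punished: 14 + 5·δ/(1-δ)
Need: 12/(1-δ) ≥ 14 + 5·δ/(1-δ)
Solving: δ ≥ (T-R)/(T-P) = (14-12)/(14-5) = 0.2222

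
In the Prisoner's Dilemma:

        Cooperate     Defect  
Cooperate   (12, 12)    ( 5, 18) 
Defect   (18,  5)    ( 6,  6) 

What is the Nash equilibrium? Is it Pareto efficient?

(Defect, Defect) is NE; not Pareto efficient

Work:
Defect dominates Cooperate for both players:
If P2 cooperates: Defect (18) > Cooperate (12)
If P2 defects: Defect (6) > Cooperate (5)
NE: (Defect, Defect) with payoff (6, 6)
But (Cooperate, Cooperate) = (12, 12) Pareto dominates (6, 6)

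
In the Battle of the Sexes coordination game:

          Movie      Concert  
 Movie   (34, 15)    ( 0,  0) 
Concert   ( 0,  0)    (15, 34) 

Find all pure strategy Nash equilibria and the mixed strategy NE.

Pure NE: (Movie, Movie) and (Concert, Concert); Mixed NE: p = 0.6939, q = 0.3061

Work:
Check pure NE:
(Movie, Movie): (34, 15) - no unilateral deviation beneficial
(Concert, Concert): (15, 34) - no unilateral deviation beneficial
Mixed NE: P1 plays Movie with p = 0.6939, P2 plays Movie with q = 0.3061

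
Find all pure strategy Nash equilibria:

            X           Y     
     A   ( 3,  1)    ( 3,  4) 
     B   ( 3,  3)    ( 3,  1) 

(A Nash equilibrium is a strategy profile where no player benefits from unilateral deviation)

Nash equilibrium: (A, Y), (B, X)

Work:
Best responses:
  P1 vs X: payoffs [3, 3] → best response A/B (payoff 3)
  P1 vs Y: payoffs [3, 3] → best response A/B (payoff 3)
  P2 vs A: payoffs [1, 4] → best response Y (payoff 4)
  P2 vs B: payoffs [3, 1] → best response X (payoff 3)
Mutual best responses: (A,Y), (B,X) → Nash equilibria.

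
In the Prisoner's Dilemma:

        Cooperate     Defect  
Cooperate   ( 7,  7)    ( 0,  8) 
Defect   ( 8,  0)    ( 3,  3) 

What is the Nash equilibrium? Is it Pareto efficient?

(Defect, Defect) is NE; not Pareto efficient

Work:
Defect dominates Cooperate for both players:
If P2 cooperates: Defect (8) > Cooperate (7)
If P2 defects: Defect (3) > Cooperate (0)
NE: (Defect, Defect) with payoff (3, 3)
But (Cooperate, Cooperate) = (7, 7) Pareto dominates (3, 3)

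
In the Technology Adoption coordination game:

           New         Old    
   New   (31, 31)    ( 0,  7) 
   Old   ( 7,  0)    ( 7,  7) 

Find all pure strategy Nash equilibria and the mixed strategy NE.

Pure NE: (New, New) and (Old, Old); Mixed NE: p = 0.2258, q = 0.2258

Work:
Check pure NE:
(New, New): (31, 31) - no unilateral deviation beneficial
(Old, Old): (7, 7) - no unilateral deviation beneficial
Mixed NE: P1 plays New with p = 0.2258, P2 plays New with q = 0.2258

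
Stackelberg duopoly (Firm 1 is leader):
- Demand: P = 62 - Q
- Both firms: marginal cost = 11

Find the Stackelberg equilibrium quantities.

q₁* (leader) = 25.5, q₂* (follower) = 12.75

Work:
Follower's reaction: q₂ = (a - c - q₁)/2
Leader substitutes: π₁ = q₁·(a - q₁ - (a-c-q₁)/2 - c)
FOC: q₁* = (62 - 11)/2 = 25.50
Then: q₂* = (62 - 11 - 25.5)/2 = 12.75
Leader has first-mover advantage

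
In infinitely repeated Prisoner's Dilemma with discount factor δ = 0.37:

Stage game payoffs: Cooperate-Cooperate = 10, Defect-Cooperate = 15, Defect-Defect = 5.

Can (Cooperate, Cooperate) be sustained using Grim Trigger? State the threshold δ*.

δ* = 0.5; since δ = 0.37 < 0.5, cooperation cannot be sustained

Work:
For Grim Trigger:
Cooperate forever: 10/(1-δ)
Defect then punished: 15 + 5·δ/(1-δ)
Need: 10/(1-δ) ≥ 15 + 5·δ/(1-δ)
Solving: δ ≥ (T-R)/(T-P) = (15-10)/(15-5) = 0.5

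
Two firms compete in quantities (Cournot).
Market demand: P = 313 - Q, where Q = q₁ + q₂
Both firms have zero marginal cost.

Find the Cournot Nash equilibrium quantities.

q₁* = q₂* = 104.33; P* = 104.33

Work:
Profit: π_i = P·q_i = (a - q_i - q_j)·q_i
FOC: ∂π_i/∂q_i = a - 2q_i - q_j = 0
Reaction function: q_i = (313 - q_j)/2
Symmetry: q* = 313/3 = 104.33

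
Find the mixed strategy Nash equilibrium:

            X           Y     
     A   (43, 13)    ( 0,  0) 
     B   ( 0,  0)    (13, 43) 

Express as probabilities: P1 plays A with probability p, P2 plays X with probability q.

p = 0.7679, q = 0.2321

Work:
Find probabilities that make opponent indifferent:
P2 chooses q to make P1 indifferent between A and B
P1 chooses p to make P2 indifferent between X and Y
Mixed NE: P1 plays (A: 0.7679, B: 0.2321), P2 plays (X: 0.2321, Y: 0.7679)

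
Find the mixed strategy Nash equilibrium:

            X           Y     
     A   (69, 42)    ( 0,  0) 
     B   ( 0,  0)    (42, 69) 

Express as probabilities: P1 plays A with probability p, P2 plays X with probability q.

p = 0.6216, q = 0.3784

Work:
Find probabilities that make opponent indifferent:
P2 chooses q to make P1 indifferent between A and B
P1 chooses p to make P2 indifferent between X and Y
Mixed NE: P1 plays (A: 0.6216, B: 0.3784), P2 plays (X: 0.3784, Y: 0.6216)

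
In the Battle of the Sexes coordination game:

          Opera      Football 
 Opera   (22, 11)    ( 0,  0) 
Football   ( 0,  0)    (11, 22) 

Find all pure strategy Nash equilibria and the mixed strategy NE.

Pure NE: (Opera, Opera) and (Football, Football); Mixed NE: p = 0.6667, q = 0.3333

Work:
Check pure NE:
(Opera, Opera): (22, 11) - no unilateral deviation beneficial
(Football, Football): (11, 22) - no unilateral deviation beneficial
Mixed NE: P1 plays Opera with p = 0.6667, P2 plays Opera with q = 0.3333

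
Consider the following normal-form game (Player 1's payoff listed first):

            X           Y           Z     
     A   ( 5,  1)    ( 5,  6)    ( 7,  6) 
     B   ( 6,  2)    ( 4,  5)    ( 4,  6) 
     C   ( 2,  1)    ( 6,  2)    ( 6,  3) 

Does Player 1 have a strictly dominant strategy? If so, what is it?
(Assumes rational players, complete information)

No strictly dominant strategy exists for Player 1

Work:
A strategy strictly dominates another if it gives a strictly higher payoff against every opponent action. Compare each pair of P1's strategies column-by-column:
  A vs B: [5 vs 6, 5 vs 4, 7 vs 4] → A does not strictly dominate B (column X: 5 ≤ 6)
  A vs C: [5 vs 2, 5 vs 6, 7 vs 6] → A does not strictly dominate C (column Y: 5 ≤ 6)
  B vs A: [6 vs 5, 4 vs 5, 4 vs 7] → B does not strictly dominate A (column Y: 4 ≤ 5)
  B vs C: [6 vs 2, 4 vs 6, 4 vs 6] → B does not strictly dominate C (column Y: 4 ≤ 6)
  C vs A: [2 vs 5, 6 vs 5, 6 vs 7] → C does not strictly dominate A (column X: 2 ≤ 5)
  C vs B: [2 vs 6, 6 vs 4, 6 vs 4] → C does not strictly dominate B (column X: 2 ≤ 6)
No single strategy strictly dominates all others → no strictly dominant strategy.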